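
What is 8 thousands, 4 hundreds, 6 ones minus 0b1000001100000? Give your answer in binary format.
Convert 8 thousands, 4 hundreds, 6 ones (place-value notation) → 8×1000 + 4×100 + 6 = 8406 (decimal)
Convert 0b1000001100000 (binary) → 4096 + 64 + 32 = 4192 (decimal)
Compute 8406 - 4192 = 4214
Convert 4214 (decimal) → 4214 = 4096 + 64 + 32 + 16 + 4 + 2 → 0b1000001110110 (binary)
0b1000001110110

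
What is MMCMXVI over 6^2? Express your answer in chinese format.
Convert MMCMXVI (Roman numeral) → 1000 + 1000 + 900 + 10 + 5 + 1 = 2916 (decimal)
Convert 6^2 (power) → 36 (decimal)
Compute 2916 ÷ 36 = 81
Convert 81 (decimal) → 81 = 8×10 + 1 → 八十一 (Chinese numeral)
八十一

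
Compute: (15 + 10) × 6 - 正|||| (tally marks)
Convert 正|||| (tally marks) → 5 + 4 = 9 (decimal)
Expression in decimal: (15 + 10) × 6 - 9
Parentheses first: 15 + 10 = 25
Multiply: 25 × 6 = 150
Subtract: 150 - 9 = 141
141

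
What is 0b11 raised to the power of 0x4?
Convert 0b11 (binary) → 2 + 1 = 3 (decimal)
Convert 0x4 (hexadecimal) → 4 (decimal)
Compute 3 ^ 4 = 81
81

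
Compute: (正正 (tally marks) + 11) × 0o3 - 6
Convert 正正 (tally marks) → 5 + 5 = 10 (decimal)
Convert 0o3 (octal) → 3 (decimal)
Expression in decimal: (10 + 11) × 3 - 6
Parentheses first: 10 + 11 = 21
Multiply: 21 × 3 = 63
Subtract: 63 - 6 = 57
57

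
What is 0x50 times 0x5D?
Convert 0x50 (hexadecimal) → 5×16 = 80 (decimal)
Convert 0x5D (hexadecimal) → 5×16 + 13 = 93 (decimal)
Compute 80 × 93 = 7440
7440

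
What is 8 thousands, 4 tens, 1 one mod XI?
Convert 8 thousands, 4 tens, 1 one (place-value notation) → 8×1000 + 4×10 + 1 = 8041 (decimal)
Convert XI (Roman numeral) → 10 + 1 = 11 (decimal)
Compute 8041 mod 11 = 0
0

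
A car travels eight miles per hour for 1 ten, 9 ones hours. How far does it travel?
Convert eight (English words) → 8 (decimal)
Convert 1 ten, 9 ones (place-value notation) → 1×10 + 9 = 19 (decimal)
Compute 8 × 19 = 152
152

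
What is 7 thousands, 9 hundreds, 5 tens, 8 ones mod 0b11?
Convert 7 thousands, 9 hundreds, 5 tens, 8 ones (place-value notation) → 7×1000 + 9×100 + 5×10 + 8 = 7958 (decimal)
Convert 0b11 (binary) → 2 + 1 = 3 (decimal)
Compute 7958 mod 3 = 2
2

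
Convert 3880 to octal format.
Convert 3880 (decimal) → 3880 = 7×512 + 4×64 + 5×8 → 0o7450 (octal)
0o7450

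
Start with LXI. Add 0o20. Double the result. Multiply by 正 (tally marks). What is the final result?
Convert LXI (Roman numeral) → 50 + 10 + 1 = 61 (decimal)
Start: 61
Convert 0o20 (octal) → 2×8 = 16 (decimal)
61 + 16 = 77
77 × 2 = 154
Convert 正 (tally marks) → 5 (decimal)
154 × 5 = 770
770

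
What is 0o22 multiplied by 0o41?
Convert 0o22 (octal) → 2×8 + 2 = 18 (decimal)
Convert 0o41 (octal) → 4×8 + 1 = 33 (decimal)
Compute 18 × 33 = 594
594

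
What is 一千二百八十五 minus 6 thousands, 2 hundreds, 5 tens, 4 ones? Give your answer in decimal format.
Convert 一千二百八十五 (Chinese numeral) → 1×1000 + 2×100 + 8×10 + 5 = 1285 (decimal)
Convert 6 thousands, 2 hundreds, 5 tens, 4 ones (place-value notation) → 6×1000 + 2×100 + 5×10 + 4 = 6254 (decimal)
Compute 1285 - 6254 = -4969
-4969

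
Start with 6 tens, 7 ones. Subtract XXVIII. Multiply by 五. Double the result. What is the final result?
Convert 6 tens, 7 ones (place-value notation) → 6×10 + 7 = 67 (decimal)
Start: 67
Convert XXVIII (Roman numeral) → 10 + 10 + 5 + 1 + 1 + 1 = 28 (decimal)
67 - 28 = 39
Convert 五 (Chinese numeral) → 5 (decimal)
39 × 5 = 195
195 × 2 = 390
390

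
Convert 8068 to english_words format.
Convert 8068 (decimal) → 8068 = 8×1000 + 68 → eight thousand sixty-eight (English words)
eight thousand sixty-eight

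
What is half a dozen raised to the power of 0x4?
Convert half a dozen (colloquial) → 6 (decimal)
Convert 0x4 (hexadecimal) → 4 (decimal)
Compute 6 ^ 4 = 1296
1296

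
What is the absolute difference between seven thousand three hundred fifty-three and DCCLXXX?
Convert seven thousand three hundred fifty-three (English words) → 7×1000 + 3×100 + 53 = 7353 (decimal)
Convert DCCLXXX (Roman numeral) → 500 + 100 + 100 + 50 + 10 + 10 + 10 = 780 (decimal)
Compute |7353 - 780| = 6573
6573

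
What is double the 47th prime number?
The 47th prime number = 211
Compute 211 × 2 = 422
422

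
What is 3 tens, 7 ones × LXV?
Convert 3 tens, 7 ones (place-value notation) → 3×10 + 7 = 37 (decimal)
Convert LXV (Roman numeral) → 50 + 10 + 5 = 65 (decimal)
Compute 37 × 65 = 2405
2405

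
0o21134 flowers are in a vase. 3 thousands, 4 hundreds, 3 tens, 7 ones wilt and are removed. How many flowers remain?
Convert 0o21134 (octal) → 2×4096 + 1×512 + 1×64 + 3×8 + 4 = 8796 (decimal)
Convert 3 thousands, 4 hundreds, 3 tens, 7 ones (place-value notation) → 3×1000 + 4×100 + 3×10 + 7 = 3437 (decimal)
Compute 8796 - 3437 = 5359
5359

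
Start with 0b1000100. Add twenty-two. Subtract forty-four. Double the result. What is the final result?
Convert 0b1000100 (binary) → 64 + 4 = 68 (decimal)
Start: 68
Convert twenty-two (English words) → 22 (decimal)
68 + 22 = 90
Convert forty-four (English words) → 44 (decimal)
90 - 44 = 46
46 × 2 = 92
92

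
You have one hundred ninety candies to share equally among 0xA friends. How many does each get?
Convert one hundred ninety (English words) → 1×100 + 90 = 190 (decimal)
Convert 0xA (hexadecimal) → 10 (decimal)
Compute 190 ÷ 10 = 19
19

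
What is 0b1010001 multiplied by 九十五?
Convert 0b1010001 (binary) → 64 + 16 + 1 = 81 (decimal)
Convert 九十五 (Chinese numeral) → 9×10 + 5 = 95 (decimal)
Compute 81 × 95 = 7695
7695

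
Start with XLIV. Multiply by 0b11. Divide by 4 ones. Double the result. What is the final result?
Convert XLIV (Roman numeral) → 40 + 4 = 44 (decimal)
Start: 44
Convert 0b11 (binary) → 2 + 1 = 3 (decimal)
44 × 3 = 132
Convert 4 ones (place-value notation) → 4 (decimal)
132 ÷ 4 = 33
33 × 2 = 66
66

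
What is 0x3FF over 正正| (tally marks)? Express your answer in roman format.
Convert 0x3FF (hexadecimal) → 3×256 + 15×16 + 15 = 1023 (decimal)
Convert 正正| (tally marks) → 5 + 5 + 1 = 11 (decimal)
Compute 1023 ÷ 11 = 93
Convert 93 (decimal) → 93 = 90 + 1 + 1 + 1 → XCIII (Roman numeral)
XCIII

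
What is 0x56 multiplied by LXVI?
Convert 0x56 (hexadecimal) → 5×16 + 6 = 86 (decimal)
Convert LXVI (Roman numeral) → 50 + 10 + 5 + 1 = 66 (decimal)
Compute 86 × 66 = 5676
5676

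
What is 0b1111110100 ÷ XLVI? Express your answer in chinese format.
Convert 0b1111110100 (binary) → 512 + 256 + 128 + 64 + 32 + 16 + 4 = 1012 (decimal)
Convert XLVI (Roman numeral) → 40 + 5 + 1 = 46 (decimal)
Compute 1012 ÷ 46 = 22
Convert 22 (decimal) → 22 = 2×10 + 2 → 二十二 (Chinese numeral)
二十二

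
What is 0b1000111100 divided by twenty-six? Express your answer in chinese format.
Convert 0b1000111100 (binary) → 512 + 32 + 16 + 8 + 4 = 572 (decimal)
Convert twenty-six (English words) → 26 (decimal)
Compute 572 ÷ 26 = 22
Convert 22 (decimal) → 22 = 2×10 + 2 → 二十二 (Chinese numeral)
二十二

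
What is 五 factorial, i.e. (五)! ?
Convert 五 (Chinese numeral) → 5 (decimal)
Compute 5! = 120
120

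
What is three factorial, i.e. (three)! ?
Convert three (English words) → 3 (decimal)
Compute 3! = 6
6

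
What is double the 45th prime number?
The 45th prime number = 197
Compute 197 × 2 = 394
394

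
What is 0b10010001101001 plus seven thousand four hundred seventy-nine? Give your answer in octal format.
Convert 0b10010001101001 (binary) → 8192 + 1024 + 64 + 32 + 8 + 1 = 9321 (decimal)
Convert seven thousand four hundred seventy-nine (English words) → 7×1000 + 4×100 + 79 = 7479 (decimal)
Compute 9321 + 7479 = 16800
Convert 16800 (decimal) → 16800 = 4×4096 + 6×64 + 4×8 → 0o40640 (octal)
0o40640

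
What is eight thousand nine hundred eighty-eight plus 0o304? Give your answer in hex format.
Convert eight thousand nine hundred eighty-eight (English words) → 8×1000 + 9×100 + 88 = 8988 (decimal)
Convert 0o304 (octal) → 3×64 + 4 = 196 (decimal)
Compute 8988 + 196 = 9184
Convert 9184 (decimal) → 9184 = 2×4096 + 3×256 + 14×16 → 0x23E0 (hexadecimal)
0x23E0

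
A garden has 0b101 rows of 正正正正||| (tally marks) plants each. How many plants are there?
Convert 正正正正||| (tally marks) → 5 + 5 + 5 + 5 + 3 = 23 (decimal)
Convert 0b101 (binary) → 4 + 1 = 5 (decimal)
Compute 23 × 5 = 115
115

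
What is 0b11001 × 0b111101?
Convert 0b11001 (binary) → 16 + 8 + 1 = 25 (decimal)
Convert 0b111101 (binary) → 32 + 16 + 8 + 4 + 1 = 61 (decimal)
Compute 25 × 61 = 1525
1525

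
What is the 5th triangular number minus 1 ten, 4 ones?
The 5th triangular number = 5×6/2 = 15
Convert 1 ten, 4 ones (place-value notation) → 1×10 + 4 = 14 (decimal)
Compute 15 - 14 = 1
1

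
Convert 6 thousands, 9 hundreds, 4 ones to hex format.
Convert 6 thousands, 9 hundreds, 4 ones (place-value notation) → 6×1000 + 9×100 + 4 = 6904 (decimal)
Convert 6904 (decimal) → 6904 = 1×4096 + 10×256 + 15×16 + 8 → 0x1AF8 (hexadecimal)
0x1AF8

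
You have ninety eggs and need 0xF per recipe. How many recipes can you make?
Convert ninety (English words) → 90 (decimal)
Convert 0xF (hexadecimal) → 15 (decimal)
Compute 90 ÷ 15 = 6
6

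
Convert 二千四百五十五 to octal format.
Convert 二千四百五十五 (Chinese numeral) → 2×1000 + 4×100 + 5×10 + 5 = 2455 (decimal)
Convert 2455 (decimal) → 2455 = 4×512 + 6×64 + 2×8 + 7 → 0o4627 (octal)
0o4627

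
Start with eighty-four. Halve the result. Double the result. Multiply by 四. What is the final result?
Convert eighty-four (English words) → 84 (decimal)
Start: 84
84 ÷ 2 = 42
42 × 2 = 84
Convert 四 (Chinese numeral) → 4 (decimal)
84 × 4 = 336
336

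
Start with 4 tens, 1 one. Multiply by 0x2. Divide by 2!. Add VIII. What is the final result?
Convert 4 tens, 1 one (place-value notation) → 4×10 + 1 = 41 (decimal)
Start: 41
Convert 0x2 (hexadecimal) → 2 (decimal)
41 × 2 = 82
Convert 2! (factorial) → 2 (decimal)
82 ÷ 2 = 41
Convert VIII (Roman numeral) → 5 + 1 + 1 + 1 = 8 (decimal)
41 + 8 = 49
49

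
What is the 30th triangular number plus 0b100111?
The 30th triangular number = 30×31/2 = 465
Convert 0b100111 (binary) → 32 + 4 + 2 + 1 = 39 (decimal)
Compute 465 + 39 = 504
504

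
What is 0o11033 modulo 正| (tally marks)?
Convert 0o11033 (octal) → 1×4096 + 1×512 + 3×8 + 3 = 4635 (decimal)
Convert 正| (tally marks) → 5 + 1 = 6 (decimal)
Compute 4635 mod 6 = 3
3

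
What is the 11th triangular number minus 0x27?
The 11th triangular number = 11×12/2 = 66
Convert 0x27 (hexadecimal) → 2×16 + 7 = 39 (decimal)
Compute 66 - 39 = 27
27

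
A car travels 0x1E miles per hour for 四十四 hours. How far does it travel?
Convert 0x1E (hexadecimal) → 1×16 + 14 = 30 (decimal)
Convert 四十四 (Chinese numeral) → 4×10 + 4 = 44 (decimal)
Compute 30 × 44 = 1320
1320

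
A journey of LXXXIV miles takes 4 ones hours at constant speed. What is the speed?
Convert LXXXIV (Roman numeral) → 50 + 10 + 10 + 10 + 4 = 84 (decimal)
Convert 4 ones (place-value notation) → 4 (decimal)
Compute 84 ÷ 4 = 21
21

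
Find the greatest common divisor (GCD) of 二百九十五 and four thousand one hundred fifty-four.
Convert 二百九十五 (Chinese numeral) → 2×100 + 9×10 + 5 = 295 (decimal)
Convert four thousand one hundred fifty-four (English words) → 4×1000 + 1×100 + 54 = 4154 (decimal)
Compute gcd(295, 4154) = 1
1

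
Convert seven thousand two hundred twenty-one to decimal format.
Convert seven thousand two hundred twenty-one (English words) → 7×1000 + 2×100 + 21 = 7221 (decimal)
7221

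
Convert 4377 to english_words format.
Convert 4377 (decimal) → 4377 = 4×1000 + 3×100 + 77 → four thousand three hundred seventy-seven (English words)
four thousand three hundred seventy-seven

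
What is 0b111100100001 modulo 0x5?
Convert 0b111100100001 (binary) → 2048 + 1024 + 512 + 256 + 32 + 1 = 3873 (decimal)
Convert 0x5 (hexadecimal) → 5 (decimal)
Compute 3873 mod 5 = 3
3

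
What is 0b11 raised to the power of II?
Convert 0b11 (binary) → 2 + 1 = 3 (decimal)
Convert II (Roman numeral) → 1 + 1 = 2 (decimal)
Compute 3 ^ 2 = 9
9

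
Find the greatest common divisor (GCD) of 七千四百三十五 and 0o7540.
Convert 七千四百三十五 (Chinese numeral) → 7×1000 + 4×100 + 3×10 + 5 = 7435 (decimal)
Convert 0o7540 (octal) → 7×512 + 5×64 + 4×8 = 3936 (decimal)
Compute gcd(7435, 3936) = 1
1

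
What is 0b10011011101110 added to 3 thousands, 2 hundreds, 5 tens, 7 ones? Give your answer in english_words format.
Convert 0b10011011101110 (binary) → 8192 + 1024 + 512 + 128 + 64 + 32 + 8 + 4 + 2 = 9966 (decimal)
Convert 3 thousands, 2 hundreds, 5 tens, 7 ones (place-value notation) → 3×1000 + 2×100 + 5×10 + 7 = 3257 (decimal)
Compute 9966 + 3257 = 13223
Convert 13223 (decimal) → 13223 = 13×1000 + 2×100 + 23 → thirteen thousand two hundred twenty-three (English words)
thirteen thousand two hundred twenty-three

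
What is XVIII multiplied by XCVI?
Convert XVIII (Roman numeral) → 10 + 5 + 1 + 1 + 1 = 18 (decimal)
Convert XCVI (Roman numeral) → 90 + 5 + 1 = 96 (decimal)
Compute 18 × 96 = 1728
1728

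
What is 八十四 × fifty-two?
Convert 八十四 (Chinese numeral) → 8×10 + 4 = 84 (decimal)
Convert fifty-two (English words) → 52 (decimal)
Compute 84 × 52 = 4368
4368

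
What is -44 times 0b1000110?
Convert 0b1000110 (binary) → 64 + 4 + 2 = 70 (decimal)
Compute -44 × 70 = -3080
-3080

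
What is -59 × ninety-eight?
Convert ninety-eight (English words) → 98 (decimal)
Compute -59 × 98 = -5782
-5782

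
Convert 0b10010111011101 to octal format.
Convert 0b10010111011101 (binary) → 8192 + 1024 + 256 + 128 + 64 + 16 + 8 + 4 + 1 = 9693 (decimal)
Convert 9693 (decimal) → 9693 = 2×4096 + 2×512 + 7×64 + 3×8 + 5 → 0o22735 (octal)
0o22735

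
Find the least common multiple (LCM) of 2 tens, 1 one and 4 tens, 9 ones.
Convert 2 tens, 1 one (place-value notation) → 2×10 + 1 = 21 (decimal)
Convert 4 tens, 9 ones (place-value notation) → 4×10 + 9 = 49 (decimal)
Compute lcm(21, 49) = 147
147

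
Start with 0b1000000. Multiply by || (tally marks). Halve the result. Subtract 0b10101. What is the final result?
Convert 0b1000000 (binary) → 64 (decimal)
Start: 64
Convert || (tally marks) → 2 (decimal)
64 × 2 = 128
128 ÷ 2 = 64
Convert 0b10101 (binary) → 16 + 4 + 1 = 21 (decimal)
64 - 21 = 43
43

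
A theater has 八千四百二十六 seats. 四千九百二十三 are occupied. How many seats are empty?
Convert 八千四百二十六 (Chinese numeral) → 8×1000 + 4×100 + 2×10 + 6 = 8426 (decimal)
Convert 四千九百二十三 (Chinese numeral) → 4×1000 + 9×100 + 2×10 + 3 = 4923 (decimal)
Compute 8426 - 4923 = 3503
3503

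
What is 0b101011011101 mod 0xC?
Convert 0b101011011101 (binary) → 2048 + 512 + 128 + 64 + 16 + 8 + 4 + 1 = 2781 (decimal)
Convert 0xC (hexadecimal) → 12 (decimal)
Compute 2781 mod 12 = 9
9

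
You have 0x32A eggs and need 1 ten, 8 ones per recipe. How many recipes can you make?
Convert 0x32A (hexadecimal) → 3×256 + 2×16 + 10 = 810 (decimal)
Convert 1 ten, 8 ones (place-value notation) → 1×10 + 8 = 18 (decimal)
Compute 810 ÷ 18 = 45
45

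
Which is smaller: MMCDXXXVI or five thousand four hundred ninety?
Convert MMCDXXXVI (Roman numeral) → 1000 + 1000 + 400 + 10 + 10 + 10 + 5 + 1 = 2436 (decimal)
Convert five thousand four hundred ninety (English words) → 5×1000 + 4×100 + 90 = 5490 (decimal)
Compare 2436 vs 5490: smaller = 2436
2436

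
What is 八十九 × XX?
Convert 八十九 (Chinese numeral) → 8×10 + 9 = 89 (decimal)
Convert XX (Roman numeral) → 10 + 10 = 20 (decimal)
Compute 89 × 20 = 1780
1780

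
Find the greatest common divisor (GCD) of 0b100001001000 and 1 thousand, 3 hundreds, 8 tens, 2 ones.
Convert 0b100001001000 (binary) → 2048 + 64 + 8 = 2120 (decimal)
Convert 1 thousand, 3 hundreds, 8 tens, 2 ones (place-value notation) → 1×1000 + 3×100 + 8×10 + 2 = 1382 (decimal)
Compute gcd(2120, 1382) = 2
2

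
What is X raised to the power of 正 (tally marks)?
Convert X (Roman numeral) → 10 (decimal)
Convert 正 (tally marks) → 5 (decimal)
Compute 10 ^ 5 = 100000
100000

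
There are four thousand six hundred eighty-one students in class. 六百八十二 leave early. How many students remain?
Convert four thousand six hundred eighty-one (English words) → 4×1000 + 6×100 + 81 = 4681 (decimal)
Convert 六百八十二 (Chinese numeral) → 6×100 + 8×10 + 2 = 682 (decimal)
Compute 4681 - 682 = 3999
3999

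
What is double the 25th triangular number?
The 25th triangular number = 25×26/2 = 325
Compute 325 × 2 = 650
650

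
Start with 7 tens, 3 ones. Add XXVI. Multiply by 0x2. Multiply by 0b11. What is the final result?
Convert 7 tens, 3 ones (place-value notation) → 7×10 + 3 = 73 (decimal)
Start: 73
Convert XXVI (Roman numeral) → 10 + 10 + 5 + 1 = 26 (decimal)
73 + 26 = 99
Convert 0x2 (hexadecimal) → 2 (decimal)
99 × 2 = 198
Convert 0b11 (binary) → 2 + 1 = 3 (decimal)
198 × 3 = 594
594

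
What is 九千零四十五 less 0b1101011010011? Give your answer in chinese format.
Convert 九千零四十五 (Chinese numeral) → 9×1000 + 4×10 + 5 = 9045 (decimal)
Convert 0b1101011010011 (binary) → 4096 + 2048 + 512 + 128 + 64 + 16 + 2 + 1 = 6867 (decimal)
Compute 9045 - 6867 = 2178
Convert 2178 (decimal) → 2178 = 2×1000 + 1×100 + 7×10 + 8 → 二千一百七十八 (Chinese numeral)
二千一百七十八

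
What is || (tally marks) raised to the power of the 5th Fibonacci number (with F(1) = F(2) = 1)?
Convert || (tally marks) → 2 (decimal)
Convert the 5th Fibonacci number (with F(1) = F(2) = 1) (Fibonacci index) → 1, 1, 2, 3, 5 → 5 (decimal)
Compute 2 ^ 5 = 32
32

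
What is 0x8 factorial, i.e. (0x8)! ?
Convert 0x8 (hexadecimal) → 8 (decimal)
Compute 8! = 40320
40320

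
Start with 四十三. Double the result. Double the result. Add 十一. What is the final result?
Convert 四十三 (Chinese numeral) → 4×10 + 3 = 43 (decimal)
Start: 43
43 × 2 = 86
86 × 2 = 172
Convert 十一 (Chinese numeral) → 1×10 + 1 = 11 (decimal)
172 + 11 = 183
183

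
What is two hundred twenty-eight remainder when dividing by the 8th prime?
Convert two hundred twenty-eight (English words) → 2×100 + 28 = 228 (decimal)
Convert the 8th prime (prime index) → 19 (decimal)
Compute 228 mod 19 = 0
0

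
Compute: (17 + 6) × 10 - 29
Parentheses first: 17 + 6 = 23
Multiply: 23 × 10 = 230
Subtract: 230 - 29 = 201
201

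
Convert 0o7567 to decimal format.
Convert 0o7567 (octal) → 7×512 + 5×64 + 6×8 + 7 = 3959 (decimal)
3959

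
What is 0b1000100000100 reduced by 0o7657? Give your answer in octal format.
Convert 0b1000100000100 (binary) → 4096 + 256 + 4 = 4356 (decimal)
Convert 0o7657 (octal) → 7×512 + 6×64 + 5×8 + 7 = 4015 (decimal)
Compute 4356 - 4015 = 341
Convert 341 (decimal) → 341 = 5×64 + 2×8 + 5 → 0o525 (octal)
0o525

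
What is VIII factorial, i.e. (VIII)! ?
Convert VIII (Roman numeral) → 5 + 1 + 1 + 1 = 8 (decimal)
Compute 8! = 40320
40320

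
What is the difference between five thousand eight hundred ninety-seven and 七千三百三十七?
Convert five thousand eight hundred ninety-seven (English words) → 5×1000 + 8×100 + 97 = 5897 (decimal)
Convert 七千三百三十七 (Chinese numeral) → 7×1000 + 3×100 + 3×10 + 7 = 7337 (decimal)
Difference: |5897 - 7337| = 1440
1440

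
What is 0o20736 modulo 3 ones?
Convert 0o20736 (octal) → 2×4096 + 7×64 + 3×8 + 6 = 8670 (decimal)
Convert 3 ones (place-value notation) → 3 (decimal)
Compute 8670 mod 3 = 0
0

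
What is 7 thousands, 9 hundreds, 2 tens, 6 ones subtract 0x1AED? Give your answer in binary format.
Convert 7 thousands, 9 hundreds, 2 tens, 6 ones (place-value notation) → 7×1000 + 9×100 + 2×10 + 6 = 7926 (decimal)
Convert 0x1AED (hexadecimal) → 1×4096 + 10×256 + 14×16 + 13 = 6893 (decimal)
Compute 7926 - 6893 = 1033
Convert 1033 (decimal) → 1033 = 1024 + 8 + 1 → 0b10000001001 (binary)
0b10000001001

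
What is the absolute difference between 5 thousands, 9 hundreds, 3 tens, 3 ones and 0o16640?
Convert 5 thousands, 9 hundreds, 3 tens, 3 ones (place-value notation) → 5×1000 + 9×100 + 3×10 + 3 = 5933 (decimal)
Convert 0o16640 (octal) → 1×4096 + 6×512 + 6×64 + 4×8 = 7584 (decimal)
Compute |5933 - 7584| = 1651
1651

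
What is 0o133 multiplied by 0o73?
Convert 0o133 (octal) → 1×64 + 3×8 + 3 = 91 (decimal)
Convert 0o73 (octal) → 7×8 + 3 = 59 (decimal)
Compute 91 × 59 = 5369
5369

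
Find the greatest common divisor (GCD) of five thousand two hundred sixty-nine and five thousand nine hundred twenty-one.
Convert five thousand two hundred sixty-nine (English words) → 5×1000 + 2×100 + 69 = 5269 (decimal)
Convert five thousand nine hundred twenty-one (English words) → 5×1000 + 9×100 + 21 = 5921 (decimal)
Compute gcd(5269, 5921) = 1
1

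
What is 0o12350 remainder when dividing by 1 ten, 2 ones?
Convert 0o12350 (octal) → 1×4096 + 2×512 + 3×64 + 5×8 = 5352 (decimal)
Convert 1 ten, 2 ones (place-value notation) → 1×10 + 2 = 12 (decimal)
Compute 5352 mod 12 = 0
0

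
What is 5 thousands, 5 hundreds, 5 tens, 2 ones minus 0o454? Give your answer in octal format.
Convert 5 thousands, 5 hundreds, 5 tens, 2 ones (place-value notation) → 5×1000 + 5×100 + 5×10 + 2 = 5552 (decimal)
Convert 0o454 (octal) → 4×64 + 5×8 + 4 = 300 (decimal)
Compute 5552 - 300 = 5252
Convert 5252 (decimal) → 5252 = 1×4096 + 2×512 + 2×64 + 4 → 0o12204 (octal)
0o12204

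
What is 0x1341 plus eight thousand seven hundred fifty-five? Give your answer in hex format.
Convert 0x1341 (hexadecimal) → 1×4096 + 3×256 + 4×16 + 1 = 4929 (decimal)
Convert eight thousand seven hundred fifty-five (English words) → 8×1000 + 7×100 + 55 = 8755 (decimal)
Compute 4929 + 8755 = 13684
Convert 13684 (decimal) → 13684 = 3×4096 + 5×256 + 7×16 + 4 → 0x3574 (hexadecimal)
0x3574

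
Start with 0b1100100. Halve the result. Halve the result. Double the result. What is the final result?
Convert 0b1100100 (binary) → 64 + 32 + 4 = 100 (decimal)
Start: 100
100 ÷ 2 = 50
50 ÷ 2 = 25
25 × 2 = 50
50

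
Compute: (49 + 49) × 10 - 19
Parentheses first: 49 + 49 = 98
Multiply: 98 × 10 = 980
Subtract: 980 - 19 = 961
961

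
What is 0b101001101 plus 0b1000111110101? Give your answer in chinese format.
Convert 0b101001101 (binary) → 256 + 64 + 8 + 4 + 1 = 333 (decimal)
Convert 0b1000111110101 (binary) → 4096 + 256 + 128 + 64 + 32 + 16 + 4 + 1 = 4597 (decimal)
Compute 333 + 4597 = 4930
Convert 4930 (decimal) → 4930 = 4×1000 + 9×100 + 3×10 → 四千九百三十 (Chinese numeral)
四千九百三十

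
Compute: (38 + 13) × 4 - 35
Parentheses first: 38 + 13 = 51
Multiply: 51 × 4 = 204
Subtract: 204 - 35 = 169
169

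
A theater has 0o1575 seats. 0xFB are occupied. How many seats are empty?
Convert 0o1575 (octal) → 1×512 + 5×64 + 7×8 + 5 = 893 (decimal)
Convert 0xFB (hexadecimal) → 15×16 + 11 = 251 (decimal)
Compute 893 - 251 = 642
642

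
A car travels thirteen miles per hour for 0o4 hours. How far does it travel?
Convert thirteen (English words) → 13 (decimal)
Convert 0o4 (octal) → 4 (decimal)
Compute 13 × 4 = 52
52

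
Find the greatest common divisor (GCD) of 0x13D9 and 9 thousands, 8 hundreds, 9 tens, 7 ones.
Convert 0x13D9 (hexadecimal) → 1×4096 + 3×256 + 13×16 + 9 = 5081 (decimal)
Convert 9 thousands, 8 hundreds, 9 tens, 7 ones (place-value notation) → 9×1000 + 8×100 + 9×10 + 7 = 9897 (decimal)
Compute gcd(5081, 9897) = 1
1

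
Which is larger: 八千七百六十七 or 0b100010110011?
Convert 八千七百六十七 (Chinese numeral) → 8×1000 + 7×100 + 6×10 + 7 = 8767 (decimal)
Convert 0b100010110011 (binary) → 2048 + 128 + 32 + 16 + 2 + 1 = 2227 (decimal)
Compare 8767 vs 2227: larger = 8767
8767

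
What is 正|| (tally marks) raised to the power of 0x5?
Convert 正|| (tally marks) → 5 + 2 = 7 (decimal)
Convert 0x5 (hexadecimal) → 5 (decimal)
Compute 7 ^ 5 = 16807
16807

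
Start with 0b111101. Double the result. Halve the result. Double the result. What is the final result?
Convert 0b111101 (binary) → 32 + 16 + 8 + 4 + 1 = 61 (decimal)
Start: 61
61 × 2 = 122
122 ÷ 2 = 61
61 × 2 = 122
122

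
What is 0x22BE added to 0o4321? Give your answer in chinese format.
Convert 0x22BE (hexadecimal) → 2×4096 + 2×256 + 11×16 + 14 = 8894 (decimal)
Convert 0o4321 (octal) → 4×512 + 3×64 + 2×8 + 1 = 2257 (decimal)
Compute 8894 + 2257 = 11151
Convert 11151 (decimal) → 11151 = 1×10000 + 1×1000 + 1×100 + 5×10 + 1 → 一万一千一百五十一 (Chinese numeral)
一万一千一百五十一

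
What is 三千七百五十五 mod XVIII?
Convert 三千七百五十五 (Chinese numeral) → 3×1000 + 7×100 + 5×10 + 5 = 3755 (decimal)
Convert XVIII (Roman numeral) → 10 + 5 + 1 + 1 + 1 = 18 (decimal)
Compute 3755 mod 18 = 11
11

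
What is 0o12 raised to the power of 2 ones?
Convert 0o12 (octal) → 1×8 + 2 = 10 (decimal)
Convert 2 ones (place-value notation) → 2 (decimal)
Compute 10 ^ 2 = 100
100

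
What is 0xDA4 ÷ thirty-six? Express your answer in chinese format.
Convert 0xDA4 (hexadecimal) → 13×256 + 10×16 + 4 = 3492 (decimal)
Convert thirty-six (English words) → 36 (decimal)
Compute 3492 ÷ 36 = 97
Convert 97 (decimal) → 97 = 9×10 + 7 → 九十七 (Chinese numeral)
九十七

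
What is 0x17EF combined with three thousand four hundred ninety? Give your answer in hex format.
Convert 0x17EF (hexadecimal) → 1×4096 + 7×256 + 14×16 + 15 = 6127 (decimal)
Convert three thousand four hundred ninety (English words) → 3×1000 + 4×100 + 90 = 3490 (decimal)
Compute 6127 + 3490 = 9617
Convert 9617 (decimal) → 9617 = 2×4096 + 5×256 + 9×16 + 1 → 0x2591 (hexadecimal)
0x2591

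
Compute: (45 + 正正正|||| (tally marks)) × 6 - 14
Convert 正正正|||| (tally marks) → 5 + 5 + 5 + 4 = 19 (decimal)
Expression in decimal: (45 + 19) × 6 - 14
Parentheses first: 45 + 19 = 64
Multiply: 64 × 6 = 384
Subtract: 384 - 14 = 370
370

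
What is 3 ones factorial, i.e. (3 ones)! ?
Convert 3 ones (place-value notation) → 3 (decimal)
Compute 3! = 6
6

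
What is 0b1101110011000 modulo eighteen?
Convert 0b1101110011000 (binary) → 4096 + 2048 + 512 + 256 + 128 + 16 + 8 = 7064 (decimal)
Convert eighteen (English words) → 18 (decimal)
Compute 7064 mod 18 = 8
8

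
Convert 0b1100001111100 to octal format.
Convert 0b1100001111100 (binary) → 4096 + 2048 + 64 + 32 + 16 + 8 + 4 = 6268 (decimal)
Convert 6268 (decimal) → 6268 = 1×4096 + 4×512 + 1×64 + 7×8 + 4 → 0o14174 (octal)
0o14174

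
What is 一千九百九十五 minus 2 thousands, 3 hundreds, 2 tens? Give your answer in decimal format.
Convert 一千九百九十五 (Chinese numeral) → 1×1000 + 9×100 + 9×10 + 5 = 1995 (decimal)
Convert 2 thousands, 3 hundreds, 2 tens (place-value notation) → 2×1000 + 3×100 + 2×10 = 2320 (decimal)
Compute 1995 - 2320 = -325
-325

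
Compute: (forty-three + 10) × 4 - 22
Convert forty-three (English words) → 43 (decimal)
Expression in decimal: (43 + 10) × 4 - 22
Parentheses first: 43 + 10 = 53
Multiply: 53 × 4 = 212
Subtract: 212 - 22 = 190
190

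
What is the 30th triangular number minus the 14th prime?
The 30th triangular number = 30×31/2 = 465
Convert the 14th prime (prime index) → 43 (decimal)
Compute 465 - 43 = 422
422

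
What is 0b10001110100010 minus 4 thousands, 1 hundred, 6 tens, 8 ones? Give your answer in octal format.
Convert 0b10001110100010 (binary) → 8192 + 512 + 256 + 128 + 32 + 2 = 9122 (decimal)
Convert 4 thousands, 1 hundred, 6 tens, 8 ones (place-value notation) → 4×1000 + 1×100 + 6×10 + 8 = 4168 (decimal)
Compute 9122 - 4168 = 4954
Convert 4954 (decimal) → 4954 = 1×4096 + 1×512 + 5×64 + 3×8 + 2 → 0o11532 (octal)
0o11532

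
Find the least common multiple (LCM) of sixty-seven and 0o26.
Convert sixty-seven (English words) → 67 (decimal)
Convert 0o26 (octal) → 2×8 + 6 = 22 (decimal)
Compute lcm(67, 22) = 1474
1474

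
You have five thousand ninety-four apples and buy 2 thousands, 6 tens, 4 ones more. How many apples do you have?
Convert five thousand ninety-four (English words) → 5×1000 + 94 = 5094 (decimal)
Convert 2 thousands, 6 tens, 4 ones (place-value notation) → 2×1000 + 6×10 + 4 = 2064 (decimal)
Compute 5094 + 2064 = 7158
7158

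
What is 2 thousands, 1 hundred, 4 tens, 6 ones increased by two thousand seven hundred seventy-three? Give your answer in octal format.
Convert 2 thousands, 1 hundred, 4 tens, 6 ones (place-value notation) → 2×1000 + 1×100 + 4×10 + 6 = 2146 (decimal)
Convert two thousand seven hundred seventy-three (English words) → 2×1000 + 7×100 + 73 = 2773 (decimal)
Compute 2146 + 2773 = 4919
Convert 4919 (decimal) → 4919 = 1×4096 + 1×512 + 4×64 + 6×8 + 7 → 0o11467 (octal)
0o11467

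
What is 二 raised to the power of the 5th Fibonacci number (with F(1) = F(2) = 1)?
Convert 二 (Chinese numeral) → 2 (decimal)
Convert the 5th Fibonacci number (with F(1) = F(2) = 1) (Fibonacci index) → 1, 1, 2, 3, 5 → 5 (decimal)
Compute 2 ^ 5 = 32
32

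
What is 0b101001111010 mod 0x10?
Convert 0b101001111010 (binary) → 2048 + 512 + 64 + 32 + 16 + 8 + 2 = 2682 (decimal)
Convert 0x10 (hexadecimal) → 1×16 = 16 (decimal)
Compute 2682 mod 16 = 10
10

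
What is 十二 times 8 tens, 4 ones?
Convert 十二 (Chinese numeral) → 1×10 + 2 = 12 (decimal)
Convert 8 tens, 4 ones (place-value notation) → 8×10 + 4 = 84 (decimal)
Compute 12 × 84 = 1008
1008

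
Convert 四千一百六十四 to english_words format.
Convert 四千一百六十四 (Chinese numeral) → 4×1000 + 1×100 + 6×10 + 4 = 4164 (decimal)
Convert 4164 (decimal) → 4164 = 4×1000 + 1×100 + 64 → four thousand one hundred sixty-four (English words)
four thousand one hundred sixty-four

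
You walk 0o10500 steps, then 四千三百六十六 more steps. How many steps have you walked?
Convert 0o10500 (octal) → 1×4096 + 5×64 = 4416 (decimal)
Convert 四千三百六十六 (Chinese numeral) → 4×1000 + 3×100 + 6×10 + 6 = 4366 (decimal)
Compute 4416 + 4366 = 8782
8782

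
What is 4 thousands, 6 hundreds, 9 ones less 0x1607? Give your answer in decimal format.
Convert 4 thousands, 6 hundreds, 9 ones (place-value notation) → 4×1000 + 6×100 + 9 = 4609 (decimal)
Convert 0x1607 (hexadecimal) → 1×4096 + 6×256 + 7 = 5639 (decimal)
Compute 4609 - 5639 = -1030
-1030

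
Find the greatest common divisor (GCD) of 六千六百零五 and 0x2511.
Convert 六千六百零五 (Chinese numeral) → 6×1000 + 6×100 + 5 = 6605 (decimal)
Convert 0x2511 (hexadecimal) → 2×4096 + 5×256 + 1×16 + 1 = 9489 (decimal)
Compute gcd(6605, 9489) = 1
1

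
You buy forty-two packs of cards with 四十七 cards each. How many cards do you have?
Convert 四十七 (Chinese numeral) → 4×10 + 7 = 47 (decimal)
Convert forty-two (English words) → 42 (decimal)
Compute 47 × 42 = 1974
1974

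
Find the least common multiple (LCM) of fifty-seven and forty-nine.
Convert fifty-seven (English words) → 57 (decimal)
Convert forty-nine (English words) → 49 (decimal)
Compute lcm(57, 49) = 2793
2793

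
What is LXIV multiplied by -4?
Convert LXIV (Roman numeral) → 50 + 10 + 4 = 64 (decimal)
Compute 64 × -4 = -256
-256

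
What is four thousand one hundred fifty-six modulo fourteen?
Convert four thousand one hundred fifty-six (English words) → 4×1000 + 1×100 + 56 = 4156 (decimal)
Convert fourteen (English words) → 14 (decimal)
Compute 4156 mod 14 = 12
12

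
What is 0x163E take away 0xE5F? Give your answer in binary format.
Convert 0x163E (hexadecimal) → 1×4096 + 6×256 + 3×16 + 14 = 5694 (decimal)
Convert 0xE5F (hexadecimal) → 14×256 + 5×16 + 15 = 3679 (decimal)
Compute 5694 - 3679 = 2015
Convert 2015 (decimal) → 2015 = 1024 + 512 + 256 + 128 + 64 + 16 + 8 + 4 + 2 + 1 → 0b11111011111 (binary)
0b11111011111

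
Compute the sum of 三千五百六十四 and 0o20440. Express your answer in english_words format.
Convert 三千五百六十四 (Chinese numeral) → 3×1000 + 5×100 + 6×10 + 4 = 3564 (decimal)
Convert 0o20440 (octal) → 2×4096 + 4×64 + 4×8 = 8480 (decimal)
Compute 3564 + 8480 = 12044
Convert 12044 (decimal) → 12044 = 12×1000 + 44 → twelve thousand forty-four (English words)
twelve thousand forty-four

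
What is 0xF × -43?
Convert 0xF (hexadecimal) → 15 (decimal)
Compute 15 × -43 = -645
-645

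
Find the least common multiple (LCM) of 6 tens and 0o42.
Convert 6 tens (place-value notation) → 6×10 = 60 (decimal)
Convert 0o42 (octal) → 4×8 + 2 = 34 (decimal)
Compute lcm(60, 34) = 1020
1020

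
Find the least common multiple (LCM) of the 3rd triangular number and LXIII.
Convert the 3rd triangular number (triangular index) → 3×4/2 = 6 (decimal)
Convert LXIII (Roman numeral) → 50 + 10 + 1 + 1 + 1 = 63 (decimal)
Compute lcm(6, 63) = 126
126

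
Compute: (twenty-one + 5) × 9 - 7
Convert twenty-one (English words) → 21 (decimal)
Expression in decimal: (21 + 5) × 9 - 7
Parentheses first: 21 + 5 = 26
Multiply: 26 × 9 = 234
Subtract: 234 - 7 = 227
227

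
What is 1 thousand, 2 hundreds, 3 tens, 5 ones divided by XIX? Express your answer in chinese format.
Convert 1 thousand, 2 hundreds, 3 tens, 5 ones (place-value notation) → 1×1000 + 2×100 + 3×10 + 5 = 1235 (decimal)
Convert XIX (Roman numeral) → 10 + 9 = 19 (decimal)
Compute 1235 ÷ 19 = 65
Convert 65 (decimal) → 65 = 6×10 + 5 → 六十五 (Chinese numeral)
六十五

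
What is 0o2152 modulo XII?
Convert 0o2152 (octal) → 2×512 + 1×64 + 5×8 + 2 = 1130 (decimal)
Convert XII (Roman numeral) → 10 + 1 + 1 = 12 (decimal)
Compute 1130 mod 12 = 2
2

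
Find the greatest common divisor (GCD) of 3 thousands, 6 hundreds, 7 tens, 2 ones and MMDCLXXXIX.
Convert 3 thousands, 6 hundreds, 7 tens, 2 ones (place-value notation) → 3×1000 + 6×100 + 7×10 + 2 = 3672 (decimal)
Convert MMDCLXXXIX (Roman numeral) → 1000 + 1000 + 500 + 100 + 50 + 10 + 10 + 10 + 9 = 2689 (decimal)
Compute gcd(3672, 2689) = 1
1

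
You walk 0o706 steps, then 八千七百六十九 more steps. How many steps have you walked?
Convert 0o706 (octal) → 7×64 + 6 = 454 (decimal)
Convert 八千七百六十九 (Chinese numeral) → 8×1000 + 7×100 + 6×10 + 9 = 8769 (decimal)
Compute 454 + 8769 = 9223
9223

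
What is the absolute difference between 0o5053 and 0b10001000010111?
Convert 0o5053 (octal) → 5×512 + 5×8 + 3 = 2603 (decimal)
Convert 0b10001000010111 (binary) → 8192 + 512 + 16 + 4 + 2 + 1 = 8727 (decimal)
Compute |2603 - 8727| = 6124
6124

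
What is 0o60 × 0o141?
Convert 0o60 (octal) → 6×8 = 48 (decimal)
Convert 0o141 (octal) → 1×64 + 4×8 + 1 = 97 (decimal)
Compute 48 × 97 = 4656
4656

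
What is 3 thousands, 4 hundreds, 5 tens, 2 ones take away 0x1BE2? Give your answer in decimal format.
Convert 3 thousands, 4 hundreds, 5 tens, 2 ones (place-value notation) → 3×1000 + 4×100 + 5×10 + 2 = 3452 (decimal)
Convert 0x1BE2 (hexadecimal) → 1×4096 + 11×256 + 14×16 + 2 = 7138 (decimal)
Compute 3452 - 7138 = -3686
-3686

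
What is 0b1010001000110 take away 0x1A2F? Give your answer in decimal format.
Convert 0b1010001000110 (binary) → 4096 + 1024 + 64 + 4 + 2 = 5190 (decimal)
Convert 0x1A2F (hexadecimal) → 1×4096 + 10×256 + 2×16 + 15 = 6703 (decimal)
Compute 5190 - 6703 = -1513
-1513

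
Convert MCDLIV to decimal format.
Convert MCDLIV (Roman numeral) → 1000 + 400 + 50 + 4 = 1454 (decimal)
1454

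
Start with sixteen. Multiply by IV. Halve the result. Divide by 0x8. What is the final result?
Convert sixteen (English words) → 16 (decimal)
Start: 16
Convert IV (Roman numeral) → 4 (decimal)
16 × 4 = 64
64 ÷ 2 = 32
Convert 0x8 (hexadecimal) → 8 (decimal)
32 ÷ 8 = 4
4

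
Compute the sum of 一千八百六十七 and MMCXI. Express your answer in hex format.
Convert 一千八百六十七 (Chinese numeral) → 1×1000 + 8×100 + 6×10 + 7 = 1867 (decimal)
Convert MMCXI (Roman numeral) → 1000 + 1000 + 100 + 10 + 1 = 2111 (decimal)
Compute 1867 + 2111 = 3978
Convert 3978 (decimal) → 3978 = 15×256 + 8×16 + 10 → 0xF8A (hexadecimal)
0xF8A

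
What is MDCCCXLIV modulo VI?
Convert MDCCCXLIV (Roman numeral) → 1000 + 500 + 100 + 100 + 100 + 40 + 4 = 1844 (decimal)
Convert VI (Roman numeral) → 5 + 1 = 6 (decimal)
Compute 1844 mod 6 = 2
2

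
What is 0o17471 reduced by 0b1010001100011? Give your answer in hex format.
Convert 0o17471 (octal) → 1×4096 + 7×512 + 4×64 + 7×8 + 1 = 7993 (decimal)
Convert 0b1010001100011 (binary) → 4096 + 1024 + 64 + 32 + 2 + 1 = 5219 (decimal)
Compute 7993 - 5219 = 2774
Convert 2774 (decimal) → 2774 = 10×256 + 13×16 + 6 → 0xAD6 (hexadecimal)
0xAD6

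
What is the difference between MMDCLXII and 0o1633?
Convert MMDCLXII (Roman numeral) → 1000 + 1000 + 500 + 100 + 50 + 10 + 1 + 1 = 2662 (decimal)
Convert 0o1633 (octal) → 1×512 + 6×64 + 3×8 + 3 = 923 (decimal)
Difference: |2662 - 923| = 1739
1739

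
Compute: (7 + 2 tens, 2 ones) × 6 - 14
Convert 2 tens, 2 ones (place-value notation) → 2×10 + 2 = 22 (decimal)
Expression in decimal: (7 + 22) × 6 - 14
Parentheses first: 7 + 22 = 29
Multiply: 29 × 6 = 174
Subtract: 174 - 14 = 160
160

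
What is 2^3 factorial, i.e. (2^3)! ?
Convert 2^3 (power) → 8 (decimal)
Compute 8! = 40320
40320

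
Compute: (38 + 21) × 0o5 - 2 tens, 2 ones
Convert 0o5 (octal) → 5 (decimal)
Convert 2 tens, 2 ones (place-value notation) → 2×10 + 2 = 22 (decimal)
Expression in decimal: (38 + 21) × 5 - 22
Parentheses first: 38 + 21 = 59
Multiply: 59 × 5 = 295
Subtract: 295 - 22 = 273
273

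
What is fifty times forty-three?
Convert fifty (English words) → 50 (decimal)
Convert forty-three (English words) → 43 (decimal)
Compute 50 × 43 = 2150
2150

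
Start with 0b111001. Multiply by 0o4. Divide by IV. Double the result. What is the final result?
Convert 0b111001 (binary) → 32 + 16 + 8 + 1 = 57 (decimal)
Start: 57
Convert 0o4 (octal) → 4 (decimal)
57 × 4 = 228
Convert IV (Roman numeral) → 4 (decimal)
228 ÷ 4 = 57
57 × 2 = 114
114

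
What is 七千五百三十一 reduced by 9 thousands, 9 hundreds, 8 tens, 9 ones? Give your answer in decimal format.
Convert 七千五百三十一 (Chinese numeral) → 7×1000 + 5×100 + 3×10 + 1 = 7531 (decimal)
Convert 9 thousands, 9 hundreds, 8 tens, 9 ones (place-value notation) → 9×1000 + 9×100 + 8×10 + 9 = 9989 (decimal)
Compute 7531 - 9989 = -2458
-2458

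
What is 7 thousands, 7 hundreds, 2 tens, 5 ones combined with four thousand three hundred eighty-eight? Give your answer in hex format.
Convert 7 thousands, 7 hundreds, 2 tens, 5 ones (place-value notation) → 7×1000 + 7×100 + 2×10 + 5 = 7725 (decimal)
Convert four thousand three hundred eighty-eight (English words) → 4×1000 + 3×100 + 88 = 4388 (decimal)
Compute 7725 + 4388 = 12113
Convert 12113 (decimal) → 12113 = 2×4096 + 15×256 + 5×16 + 1 → 0x2F51 (hexadecimal)
0x2F51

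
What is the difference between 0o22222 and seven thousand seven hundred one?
Convert 0o22222 (octal) → 2×4096 + 2×512 + 2×64 + 2×8 + 2 = 9362 (decimal)
Convert seven thousand seven hundred one (English words) → 7×1000 + 7×100 + 1 = 7701 (decimal)
Difference: |9362 - 7701| = 1661
1661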